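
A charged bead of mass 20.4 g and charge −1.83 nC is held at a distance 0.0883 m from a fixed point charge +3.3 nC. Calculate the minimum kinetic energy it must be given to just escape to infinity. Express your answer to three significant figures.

6.15×10⁻⁷ J

To just escape, total mechanical energy must reach zero at infinity: ½mv²_min + U = 0, so ½mv²_min = −U = |kQq|/r.
|U| = |kQq|/r = (8.99×10⁹ N·m²/C²)(3.30×10⁻⁹)(1.83×10⁻⁹)/(0.0883) = 6.15×10⁻⁷ J.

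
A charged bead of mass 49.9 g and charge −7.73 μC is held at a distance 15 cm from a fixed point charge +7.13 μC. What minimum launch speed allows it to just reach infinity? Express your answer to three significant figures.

To just escape, total mechanical energy must reach zero at infinity: ½mv²_min + U = 0, so ½mv²_min = −U = |kQq|/r.
|U| = |kQq|/r = (8.99×10⁹ N·m²/C²)(7.13×10⁻⁶)(7.73×10⁻⁶)/(0.150) = 3.30 J.
v_min = √(2|U|/m) = √(2·3.30/0.0499) = 11.5 m/s.

11.5 m/s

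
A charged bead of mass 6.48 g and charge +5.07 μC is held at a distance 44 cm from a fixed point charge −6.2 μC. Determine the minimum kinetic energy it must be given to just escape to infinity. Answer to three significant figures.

To just escape, total mechanical energy must reach zero at infinity: ½mv²_min + U = 0, so ½mv²_min = −U = |kQq|/r.
|U| = |kQq|/r = (8.99×10⁹ N·m²/C²)(6.20×10⁻⁶)(5.07×10⁻⁶)/(0.440) = 0.642 J.

0.642 J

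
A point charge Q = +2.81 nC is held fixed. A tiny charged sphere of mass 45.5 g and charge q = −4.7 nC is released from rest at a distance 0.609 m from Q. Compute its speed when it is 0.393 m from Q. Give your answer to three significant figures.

2.17×10⁻³ m/s

Only the electrostatic force acts, so mechanical energy is conserved: ½mv² = U₁ − U₂ = kQq(1/r₁ − 1/r₂).
U₁ − U₂ = (8.99×10⁹ N·m²/C²)(2.81×10⁻⁹ C)(-4.70×10⁻⁹ C)(1/0.609 − 1/0.393) = 1.07×10⁻⁷ J.
v = √(2·1.07×10⁻⁷/0.0455) = 2.17×10⁻³ m/s.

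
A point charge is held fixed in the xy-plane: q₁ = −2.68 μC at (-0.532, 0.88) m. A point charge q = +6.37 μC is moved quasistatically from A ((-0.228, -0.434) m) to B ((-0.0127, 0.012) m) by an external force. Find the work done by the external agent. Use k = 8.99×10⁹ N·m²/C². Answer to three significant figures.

-0.0379 J

For quasistatic motion the external work equals the change in potential energy: W_ext = qΔV = q(V_B − V_A).
At A: distance to the source charge is 1.35 m; V_A = kq₁/r = -1.79×10⁴ V.
At B: distance to the source charge is 1.01 m; V_B = kq₁/r = -2.38×10⁴ V.
ΔV = V_B − V_A = -5960 V.
W_ext = qΔV = (6.37×10⁻⁶ C)(-5960 V) = -0.0379 J.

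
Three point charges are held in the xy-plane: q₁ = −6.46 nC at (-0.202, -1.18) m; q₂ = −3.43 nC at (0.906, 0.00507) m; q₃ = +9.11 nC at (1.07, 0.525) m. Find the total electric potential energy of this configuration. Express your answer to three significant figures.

-6.41×10⁻⁷ J

The assembly work is the sum of pairwise potential energies, U = Σ_{i<j} kqᵢqⱼ/rᵢⱼ.
Pair separations: r₁₂ = 1.62 m, r₁₃ = 2.13 m, r₂₃ = 0.545 m.
U = (1.23×10⁻⁷) + (-2.49×10⁻⁷) + (-5.15×10⁻⁷) = -6.41×10⁻⁷ J.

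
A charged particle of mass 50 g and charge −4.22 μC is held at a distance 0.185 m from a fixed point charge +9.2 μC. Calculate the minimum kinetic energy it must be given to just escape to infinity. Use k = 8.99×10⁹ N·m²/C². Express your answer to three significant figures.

To just escape, total mechanical energy must reach zero at infinity: ½mv²_min + U = 0, so ½mv²_min = −U = |kQq|/r.
|U| = |kQq|/r = (8.99×10⁹ N·m²/C²)(9.20×10⁻⁶)(4.22×10⁻⁶)/(0.185) = 1.89 J.

1.89 J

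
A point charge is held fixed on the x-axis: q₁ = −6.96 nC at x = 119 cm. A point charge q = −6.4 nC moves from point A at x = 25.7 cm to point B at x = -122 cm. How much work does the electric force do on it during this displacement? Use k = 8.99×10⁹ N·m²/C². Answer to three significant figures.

The work done by the electric force is W_field = −ΔU = −q(V_B − V_A) = q(V_A − V_B).
At A: distance to the source charge is 0.933 m; V_A = kq₁/r = -67.1 V.
At B: distance to the source charge is 2.41 m; V_B = kq₁/r = -26.0 V.
ΔV = V_B − V_A = 41.1 V.
W_field = −qΔV = −(-6.40×10⁻⁹ C)(41.1 V) = 2.63×10⁻⁷ J.

2.63×10⁻⁷ J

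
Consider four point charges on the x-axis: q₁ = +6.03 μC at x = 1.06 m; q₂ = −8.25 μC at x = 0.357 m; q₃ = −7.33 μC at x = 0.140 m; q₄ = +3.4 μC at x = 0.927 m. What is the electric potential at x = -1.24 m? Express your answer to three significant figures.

-5.65×10⁴ V

Electric potential is a scalar, so the contributions from each charge add algebraically: V = Σ kqᵢ/rᵢ.
Distances from the field point to each charge: r₁ = 2.30 m, r₂ = 1.60 m, r₃ = 1.38 m, r₄ = 2.17 m.
V = k[(6.03×10⁻⁶)/(2.30) + (-8.25×10⁻⁶)/(1.60) + (-7.33×10⁻⁶)/(1.38) + (3.40×10⁻⁶)/(2.17)] = -5.65×10⁴ V.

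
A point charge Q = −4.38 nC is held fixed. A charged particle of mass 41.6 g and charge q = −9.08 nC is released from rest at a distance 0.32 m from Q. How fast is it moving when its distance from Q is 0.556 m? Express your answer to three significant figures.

Only the electrostatic force acts, so mechanical energy is conserved: ½mv² = U₁ − U₂ = kQq(1/r₁ − 1/r₂).
U₁ − U₂ = (8.99×10⁹ N·m²/C²)(-4.38×10⁻⁹ C)(-9.08×10⁻⁹ C)(1/0.320 − 1/0.556) = 4.74×10⁻⁷ J.
v = √(2·4.74×10⁻⁷/0.0416) = 4.77×10⁻³ m/s.

4.77×10⁻³ m/s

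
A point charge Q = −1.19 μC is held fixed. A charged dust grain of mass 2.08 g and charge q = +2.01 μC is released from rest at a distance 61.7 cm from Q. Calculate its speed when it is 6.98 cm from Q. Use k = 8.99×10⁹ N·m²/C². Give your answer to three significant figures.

Only the electrostatic force acts, so mechanical energy is conserved: ½mv² = U₁ − U₂ = kQq(1/r₁ − 1/r₂).
U₁ − U₂ = (8.99×10⁹ N·m²/C²)(-1.19×10⁻⁶ C)(2.01×10⁻⁶ C)(1/0.617 − 1/0.0698) = 0.273 J.
v = √(2·0.273/2.08×10⁻³) = 16.2 m/s.

16.2 m/s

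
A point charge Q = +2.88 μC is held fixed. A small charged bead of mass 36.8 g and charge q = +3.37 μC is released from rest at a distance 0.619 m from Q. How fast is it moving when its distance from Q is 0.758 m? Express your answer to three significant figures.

Only the electrostatic force acts, so mechanical energy is conserved: ½mv² = U₁ − U₂ = kQq(1/r₁ − 1/r₂).
U₁ − U₂ = (8.99×10⁹ N·m²/C²)(2.88×10⁻⁶ C)(3.37×10⁻⁶ C)(1/0.619 − 1/0.758) = 0.0258 J.
v = √(2·0.0258/0.0368) = 1.19 m/s.

1.19 m/s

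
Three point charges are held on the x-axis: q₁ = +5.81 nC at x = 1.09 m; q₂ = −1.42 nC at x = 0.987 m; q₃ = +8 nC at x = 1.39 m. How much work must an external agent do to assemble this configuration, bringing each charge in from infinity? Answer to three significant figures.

4.19×10⁻⁷ J

The work to assemble the configuration equals its total potential energy, U = Σ kqᵢqⱼ/rᵢⱼ over all pairs.
Pair separations: r₁₂ = 0.103 m, r₁₃ = 0.300 m, r₂₃ = 0.403 m.
U = (-7.20×10⁻⁷) + (1.39×10⁻⁶) + (-2.53×10⁻⁷) = 4.19×10⁻⁷ J.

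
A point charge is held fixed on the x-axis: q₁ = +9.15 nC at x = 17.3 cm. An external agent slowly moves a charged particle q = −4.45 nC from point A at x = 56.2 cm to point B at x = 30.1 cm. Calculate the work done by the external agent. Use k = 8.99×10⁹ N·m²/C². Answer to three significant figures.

For quasistatic motion the external work equals the change in potential energy: W_ext = qΔV = q(V_B − V_A).
At A: distance to the source charge is 0.389 m; V_A = kq₁/r = 211 V.
At B: distance to the source charge is 0.128 m; V_B = kq₁/r = 643 V.
ΔV = V_B − V_A = 431 V.
W_ext = qΔV = (-4.45×10⁻⁹ C)(431 V) = -1.92×10⁻⁶ J.

-1.92×10⁻⁶ J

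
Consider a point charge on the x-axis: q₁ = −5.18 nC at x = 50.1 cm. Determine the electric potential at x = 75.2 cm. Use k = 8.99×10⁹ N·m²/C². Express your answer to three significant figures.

The total potential is the scalar sum of each charge's contribution, V = Σ kqᵢ/rᵢ.
V = k[(-5.18×10⁻⁹)/(0.251)] = -186 V.

-186 V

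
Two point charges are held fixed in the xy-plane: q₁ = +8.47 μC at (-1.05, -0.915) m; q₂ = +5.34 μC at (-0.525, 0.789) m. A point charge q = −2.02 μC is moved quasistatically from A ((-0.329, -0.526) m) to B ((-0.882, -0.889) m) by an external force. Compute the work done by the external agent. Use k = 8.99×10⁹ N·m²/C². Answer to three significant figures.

-0.701 J

For quasistatic motion the external work equals the change in potential energy: W_ext = qΔV = q(V_B − V_A).
At A: distances to the source charges are 0.819 m, 1.33 m; V_A = Σ kqᵢ/rᵢ = 1.29×10⁵ V.
At B: distances to the source charges are 0.170 m, 1.72 m; V_B = Σ kqᵢ/rᵢ = 4.76×10⁵ V.
ΔV = V_B − V_A = 3.47×10⁵ V.
W_ext = qΔV = (-2.02×10⁻⁶ C)(3.47×10⁵ V) = -0.701 J.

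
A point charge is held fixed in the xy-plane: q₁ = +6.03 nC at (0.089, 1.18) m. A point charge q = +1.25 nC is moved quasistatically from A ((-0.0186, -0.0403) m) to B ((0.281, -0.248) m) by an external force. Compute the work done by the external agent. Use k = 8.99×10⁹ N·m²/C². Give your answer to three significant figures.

-8.29×10⁻⁹ J

For quasistatic motion the external work equals the change in potential energy: W_ext = qΔV = q(V_B − V_A).
At A: distance to the source charge is 1.23 m; V_A = kq₁/r = 44.3 V.
At B: distance to the source charge is 1.44 m; V_B = kq₁/r = 37.6 V.
ΔV = V_B − V_A = -6.63 V.
W_ext = qΔV = (1.25×10⁻⁹ C)(-6.63 V) = -8.29×10⁻⁹ J.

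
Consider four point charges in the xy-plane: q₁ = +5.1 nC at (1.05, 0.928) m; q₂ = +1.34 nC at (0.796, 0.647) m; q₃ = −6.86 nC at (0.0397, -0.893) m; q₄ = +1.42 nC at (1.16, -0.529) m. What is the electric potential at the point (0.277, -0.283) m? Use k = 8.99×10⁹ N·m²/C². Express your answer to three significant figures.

Electric potential is a scalar, so the contributions from each charge add algebraically: V = Σ kqᵢ/rᵢ.
Distances from the field point to each charge: r₁ = 1.44 m, r₂ = 1.07 m, r₃ = 0.655 m, r₄ = 0.917 m.
V = k[(5.10×10⁻⁹)/(1.44) + (1.34×10⁻⁹)/(1.07) + (-6.86×10⁻⁹)/(0.655) + (1.42×10⁻⁹)/(0.917)] = -37.1 V.

-37.1 V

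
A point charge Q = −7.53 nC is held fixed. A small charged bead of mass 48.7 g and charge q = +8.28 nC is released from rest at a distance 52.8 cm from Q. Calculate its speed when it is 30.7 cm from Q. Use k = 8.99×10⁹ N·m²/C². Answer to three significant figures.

5.60×10⁻³ m/s

Only the electrostatic force acts, so mechanical energy is conserved: ½mv² = U₁ − U₂ = kQq(1/r₁ − 1/r₂).
U₁ − U₂ = (8.99×10⁹ N·m²/C²)(-7.53×10⁻⁹ C)(8.28×10⁻⁹ C)(1/0.528 − 1/0.307) = 7.64×10⁻⁷ J.
v = √(2·7.64×10⁻⁷/0.0487) = 5.60×10⁻³ m/s.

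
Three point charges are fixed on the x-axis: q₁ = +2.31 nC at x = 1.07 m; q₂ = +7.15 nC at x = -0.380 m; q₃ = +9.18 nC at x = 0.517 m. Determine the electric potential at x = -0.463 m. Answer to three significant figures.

872 V

The total potential is the scalar sum of each charge's contribution, V = Σ kqᵢ/rᵢ.
Distances from the field point to each charge: r₁ = 1.53 m, r₂ = 0.0830 m, r₃ = 0.980 m.
V = k[(2.31×10⁻⁹)/(1.53) + (7.15×10⁻⁹)/(0.0830) + (9.18×10⁻⁹)/(0.980)] = 872 V.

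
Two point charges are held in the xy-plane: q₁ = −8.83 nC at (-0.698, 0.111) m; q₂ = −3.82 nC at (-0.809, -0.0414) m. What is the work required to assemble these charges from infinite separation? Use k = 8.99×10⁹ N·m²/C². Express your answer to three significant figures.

1.61×10⁻⁶ J

The assembly work is the sum of pairwise potential energies, U = Σ_{i<j} kqᵢqⱼ/rᵢⱼ.
Pair separations: r₁₂ = 0.189 m.
U = (1.61×10⁻⁶) = 1.61×10⁻⁶ J.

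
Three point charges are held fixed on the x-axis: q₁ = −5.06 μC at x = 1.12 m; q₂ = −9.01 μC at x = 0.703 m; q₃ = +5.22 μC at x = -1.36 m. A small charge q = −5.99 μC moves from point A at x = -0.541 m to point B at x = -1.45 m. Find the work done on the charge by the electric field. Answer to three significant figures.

3.00 J

The work done by the electric force is W_field = −ΔU = −q(V_B − V_A) = q(V_A − V_B).
At A: distances to the source charges are 1.66 m, 1.24 m, 0.819 m; V_A = Σ kqᵢ/rᵢ = -3.52×10⁴ V.
At B: distances to the source charges are 2.57 m, 2.15 m, 0.0900 m; V_B = Σ kqᵢ/rᵢ = 4.66×10⁵ V.
ΔV = V_B − V_A = 5.01×10⁵ V.
W_field = −qΔV = −(-5.99×10⁻⁶ C)(5.01×10⁵ V) = 3.00 J.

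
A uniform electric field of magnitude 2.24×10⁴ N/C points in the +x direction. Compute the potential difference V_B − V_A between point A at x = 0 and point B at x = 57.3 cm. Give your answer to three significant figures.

In a uniform field, potential decreases in the direction of E: V_B − V_A = −E·Δx.
V_B − V_A = −(2.24×10⁴ V/m)(0.573 m) = -1.28×10⁴ V.

-1.28×10⁴ V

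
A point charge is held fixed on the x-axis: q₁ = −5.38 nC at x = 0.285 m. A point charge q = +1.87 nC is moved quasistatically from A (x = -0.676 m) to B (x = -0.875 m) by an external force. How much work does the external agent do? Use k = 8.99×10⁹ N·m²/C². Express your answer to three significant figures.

1.61×10⁻⁸ J

For quasistatic motion the external work equals the change in potential energy: W_ext = qΔV = q(V_B − V_A).
At A: distance to the source charge is 0.961 m; V_A = kq₁/r = -50.3 V.
At B: distance to the source charge is 1.16 m; V_B = kq₁/r = -41.7 V.
ΔV = V_B − V_A = 8.63 V.
W_ext = qΔV = (1.87×10⁻⁹ C)(8.63 V) = 1.61×10⁻⁸ J.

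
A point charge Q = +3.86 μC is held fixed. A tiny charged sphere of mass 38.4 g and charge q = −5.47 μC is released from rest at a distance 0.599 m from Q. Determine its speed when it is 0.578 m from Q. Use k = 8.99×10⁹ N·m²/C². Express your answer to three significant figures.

0.774 m/s

Only the electrostatic force acts, so mechanical energy is conserved: ½mv² = U₁ − U₂ = kQq(1/r₁ − 1/r₂).
U₁ − U₂ = (8.99×10⁹ N·m²/C²)(3.86×10⁻⁶ C)(-5.47×10⁻⁶ C)(1/0.599 − 1/0.578) = 0.0115 J.
v = √(2·0.0115/0.0384) = 0.774 m/s.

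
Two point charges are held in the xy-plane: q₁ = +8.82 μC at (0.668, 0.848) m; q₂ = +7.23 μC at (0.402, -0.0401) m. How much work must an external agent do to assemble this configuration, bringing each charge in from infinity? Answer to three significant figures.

The work to assemble the configuration equals its total potential energy, U = Σ kqᵢqⱼ/rᵢⱼ over all pairs.
Pair separations: r₁₂ = 0.927 m.
U = (0.618) = 0.618 J.

0.618 J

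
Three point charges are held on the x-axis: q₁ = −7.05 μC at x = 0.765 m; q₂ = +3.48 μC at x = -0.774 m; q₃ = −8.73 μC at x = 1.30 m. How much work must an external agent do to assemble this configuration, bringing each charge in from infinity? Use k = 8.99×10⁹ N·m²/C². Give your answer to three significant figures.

The assembly work is the sum of pairwise potential energies, U = Σ_{i<j} kqᵢqⱼ/rᵢⱼ.
Pair separations: r₁₂ = 1.54 m, r₁₃ = 0.535 m, r₂₃ = 2.07 m.
U = (-0.143) + (1.03) + (-0.132) = 0.759 J.

0.759 J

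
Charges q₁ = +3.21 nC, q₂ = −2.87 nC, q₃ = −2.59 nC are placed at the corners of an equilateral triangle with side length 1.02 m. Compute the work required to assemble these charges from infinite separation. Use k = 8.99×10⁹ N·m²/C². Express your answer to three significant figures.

-8.90×10⁻⁸ J

The assembly work is the sum of pairwise potential energies, U = Σ_{i<j} kqᵢqⱼ/rᵢⱼ.
All three pair separations equal the side length, 1.02 m.
U = (-8.12×10⁻⁸) + (-7.33×10⁻⁸) + (6.55×10⁻⁸) = -8.90×10⁻⁸ J.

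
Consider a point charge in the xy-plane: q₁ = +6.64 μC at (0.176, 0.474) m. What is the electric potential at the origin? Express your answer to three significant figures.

1.18×10⁵ V

The total potential is the scalar sum of each charge's contribution, V = Σ kqᵢ/rᵢ.
Distances from the field point to each charge: r₁ = 0.506 m.
V = k[(6.64×10⁻⁶)/(0.506)] = 1.18×10⁵ V.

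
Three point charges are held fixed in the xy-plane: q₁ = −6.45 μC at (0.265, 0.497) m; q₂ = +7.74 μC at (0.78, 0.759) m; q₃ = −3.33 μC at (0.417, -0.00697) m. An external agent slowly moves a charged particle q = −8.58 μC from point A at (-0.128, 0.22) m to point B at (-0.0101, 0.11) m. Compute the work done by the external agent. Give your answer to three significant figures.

For quasistatic motion the external work equals the change in potential energy: W_ext = qΔV = q(V_B − V_A).
At A: distances to the source charges are 0.481 m, 1.06 m, 0.590 m; V_A = Σ kqᵢ/rᵢ = -1.05×10⁵ V.
At B: distances to the source charges are 0.475 m, 1.02 m, 0.443 m; V_B = Σ kqᵢ/rᵢ = -1.22×10⁵ V.
ΔV = V_B − V_A = -1.63×10⁴ V.
W_ext = qΔV = (-8.58×10⁻⁶ C)(-1.63×10⁴ V) = 0.140 J.

0.140 J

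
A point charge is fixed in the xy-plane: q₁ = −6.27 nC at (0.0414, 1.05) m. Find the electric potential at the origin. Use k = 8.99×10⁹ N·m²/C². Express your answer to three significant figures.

Electric potential is a scalar, so the contributions from each charge add algebraically: V = Σ kqᵢ/rᵢ.
Distances from the field point to each charge: r₁ = 1.05 m.
V = k[(-6.27×10⁻⁹)/(1.05)] = -53.6 V.

-53.6 V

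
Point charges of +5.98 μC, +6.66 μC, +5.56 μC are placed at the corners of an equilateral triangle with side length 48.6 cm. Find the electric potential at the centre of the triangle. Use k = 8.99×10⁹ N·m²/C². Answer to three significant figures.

5.83×10⁵ V

The total potential is the scalar sum of each charge's contribution, V = Σ kqᵢ/rᵢ.
The distance from each vertex to the centroid is a/√3 = 0.281 m.
V = k[(5.98×10⁻⁶)/(0.281) + (6.66×10⁻⁶)/(0.281) + (5.56×10⁻⁶)/(0.281)] = 5.83×10⁵ V.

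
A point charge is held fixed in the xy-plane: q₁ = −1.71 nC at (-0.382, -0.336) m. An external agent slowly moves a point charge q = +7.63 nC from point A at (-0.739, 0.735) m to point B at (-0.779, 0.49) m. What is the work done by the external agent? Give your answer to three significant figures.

For quasistatic motion the external work equals the change in potential energy: W_ext = qΔV = q(V_B − V_A).
At A: distance to the source charge is 1.13 m; V_A = kq₁/r = -13.6 V.
At B: distance to the source charge is 0.916 m; V_B = kq₁/r = -16.8 V.
ΔV = V_B − V_A = -3.16 V.
W_ext = qΔV = (7.63×10⁻⁹ C)(-3.16 V) = -2.41×10⁻⁸ J.

-2.41×10⁻⁸ J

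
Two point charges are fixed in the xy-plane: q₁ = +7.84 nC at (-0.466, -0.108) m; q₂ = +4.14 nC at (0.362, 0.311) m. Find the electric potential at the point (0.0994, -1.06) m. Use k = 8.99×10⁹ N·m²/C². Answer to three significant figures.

Electric potential is a scalar, so the contributions from each charge add algebraically: V = Σ kqᵢ/rᵢ.
Distances from the field point to each charge: r₁ = 1.11 m, r₂ = 1.40 m.
V = k[(7.84×10⁻⁹)/(1.11) + (4.14×10⁻⁹)/(1.40)] = 90.3 V.

90.3 V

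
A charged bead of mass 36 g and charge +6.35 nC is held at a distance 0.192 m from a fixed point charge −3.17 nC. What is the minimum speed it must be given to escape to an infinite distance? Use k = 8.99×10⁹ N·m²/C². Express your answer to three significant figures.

To just escape, total mechanical energy must reach zero at infinity: ½mv²_min + U = 0, so ½mv²_min = −U = |kQq|/r.
|U| = |kQq|/r = (8.99×10⁹ N·m²/C²)(3.17×10⁻⁹)(6.35×10⁻⁹)/(0.192) = 9.43×10⁻⁷ J.
v_min = √(2|U|/m) = √(2·9.43×10⁻⁷/0.0360) = 7.24×10⁻³ m/s.

7.24×10⁻³ m/s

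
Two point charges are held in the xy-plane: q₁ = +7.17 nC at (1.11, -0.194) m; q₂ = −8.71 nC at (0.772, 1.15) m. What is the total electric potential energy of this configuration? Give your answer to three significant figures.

The assembly work is the sum of pairwise potential energies, U = Σ_{i<j} kqᵢqⱼ/rᵢⱼ.
Pair separations: r₁₂ = 1.39 m.
U = (-4.05×10⁻⁷) = -4.05×10⁻⁷ J.

-4.05×10⁻⁷ J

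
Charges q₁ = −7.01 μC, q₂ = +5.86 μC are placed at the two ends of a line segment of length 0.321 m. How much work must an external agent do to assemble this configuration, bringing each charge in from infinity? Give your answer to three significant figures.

The assembly work is the sum of pairwise potential energies, U = Σ_{i<j} kqᵢqⱼ/rᵢⱼ.
The separation is r = 0.321 m.
U = (-1.15) = -1.15 J.

-1.15 J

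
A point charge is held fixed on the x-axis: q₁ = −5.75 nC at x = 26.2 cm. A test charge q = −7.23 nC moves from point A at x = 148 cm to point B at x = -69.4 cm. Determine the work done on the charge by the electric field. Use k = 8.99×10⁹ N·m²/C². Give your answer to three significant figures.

The work done by the electric force is W_field = −ΔU = −q(V_B − V_A) = q(V_A − V_B).
At A: distance to the source charge is 1.22 m; V_A = kq₁/r = -42.4 V.
At B: distance to the source charge is 0.956 m; V_B = kq₁/r = -54.1 V.
ΔV = V_B − V_A = -11.6 V.
W_field = −qΔV = −(-7.23×10⁻⁹ C)(-11.6 V) = -8.41×10⁻⁸ J.

-8.41×10⁻⁸ J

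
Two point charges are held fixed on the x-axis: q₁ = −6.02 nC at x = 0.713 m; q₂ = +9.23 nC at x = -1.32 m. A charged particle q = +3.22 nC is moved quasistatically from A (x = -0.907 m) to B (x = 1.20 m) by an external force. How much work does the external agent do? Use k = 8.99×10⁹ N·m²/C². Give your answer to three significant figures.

-7.91×10⁻⁷ J

For quasistatic motion the external work equals the change in potential energy: W_ext = qΔV = q(V_B − V_A).
At A: distances to the source charges are 1.62 m, 0.413 m; V_A = Σ kqᵢ/rᵢ = 168 V.
At B: distances to the source charges are 0.487 m, 2.52 m; V_B = Σ kqᵢ/rᵢ = -78.2 V.
ΔV = V_B − V_A = -246 V.
W_ext = qΔV = (3.22×10⁻⁹ C)(-246 V) = -7.91×10⁻⁷ J.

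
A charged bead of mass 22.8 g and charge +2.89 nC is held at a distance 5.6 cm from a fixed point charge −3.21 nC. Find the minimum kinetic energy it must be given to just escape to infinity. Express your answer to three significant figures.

1.49×10⁻⁶ J

To just escape, total mechanical energy must reach zero at infinity: ½mv²_min + U = 0, so ½mv²_min = −U = |kQq|/r.
|U| = |kQq|/r = (8.99×10⁹ N·m²/C²)(3.21×10⁻⁹)(2.89×10⁻⁹)/(0.0560) = 1.49×10⁻⁶ J.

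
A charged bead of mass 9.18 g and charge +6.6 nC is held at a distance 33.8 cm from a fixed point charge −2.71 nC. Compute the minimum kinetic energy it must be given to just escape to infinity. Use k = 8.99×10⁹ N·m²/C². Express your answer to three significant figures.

To just escape, total mechanical energy must reach zero at infinity: ½mv²_min + U = 0, so ½mv²_min = −U = |kQq|/r.
|U| = |kQq|/r = (8.99×10⁹ N·m²/C²)(2.71×10⁻⁹)(6.60×10⁻⁹)/(0.338) = 4.76×10⁻⁷ J.

4.76×10⁻⁷ J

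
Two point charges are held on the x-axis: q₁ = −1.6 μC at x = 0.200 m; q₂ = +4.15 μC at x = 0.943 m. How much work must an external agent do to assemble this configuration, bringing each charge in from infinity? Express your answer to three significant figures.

The assembly work is the sum of pairwise potential energies, U = Σ_{i<j} kqᵢqⱼ/rᵢⱼ.
Pair separations: r₁₂ = 0.743 m.
U = (-0.0803) = -0.0803 J.

-0.0803 J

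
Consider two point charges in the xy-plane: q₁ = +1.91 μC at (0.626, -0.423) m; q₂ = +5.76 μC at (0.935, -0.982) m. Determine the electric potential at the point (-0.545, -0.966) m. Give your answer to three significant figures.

4.83×10⁴ V

Electric potential is a scalar, so the contributions from each charge add algebraically: V = Σ kqᵢ/rᵢ.
Distances from the field point to each charge: r₁ = 1.29 m, r₂ = 1.48 m.
V = k[(1.91×10⁻⁶)/(1.29) + (5.76×10⁻⁶)/(1.48)] = 4.83×10⁴ V.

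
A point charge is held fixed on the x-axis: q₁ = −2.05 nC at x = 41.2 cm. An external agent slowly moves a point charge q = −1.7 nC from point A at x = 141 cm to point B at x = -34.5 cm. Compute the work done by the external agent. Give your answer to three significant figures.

For quasistatic motion the external work equals the change in potential energy: W_ext = qΔV = q(V_B − V_A).
At A: distance to the source charge is 0.998 m; V_A = kq₁/r = -18.5 V.
At B: distance to the source charge is 0.757 m; V_B = kq₁/r = -24.3 V.
ΔV = V_B − V_A = -5.88 V.
W_ext = qΔV = (-1.70×10⁻⁹ C)(-5.88 V) = 9.99×10⁻⁹ J.

9.99×10⁻⁹ J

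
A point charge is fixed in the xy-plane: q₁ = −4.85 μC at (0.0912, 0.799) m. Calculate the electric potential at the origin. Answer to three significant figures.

-5.42×10⁴ V

Electric potential is a scalar, so the contributions from each charge add algebraically: V = Σ kqᵢ/rᵢ.
Distances from the field point to each charge: r₁ = 0.804 m.
V = k[(-4.85×10⁻⁶)/(0.804)] = -5.42×10⁴ V.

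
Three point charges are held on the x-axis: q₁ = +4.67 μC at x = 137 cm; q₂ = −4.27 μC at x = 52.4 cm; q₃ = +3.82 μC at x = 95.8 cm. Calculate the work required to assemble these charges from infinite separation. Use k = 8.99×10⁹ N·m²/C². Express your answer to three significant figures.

The assembly work is the sum of pairwise potential energies, U = Σ_{i<j} kqᵢqⱼ/rᵢⱼ.
Pair separations: r₁₂ = 0.846 m, r₁₃ = 0.412 m, r₂₃ = 0.434 m.
U = (-0.212) + (0.389) + (-0.338) = -0.161 J.

-0.161 J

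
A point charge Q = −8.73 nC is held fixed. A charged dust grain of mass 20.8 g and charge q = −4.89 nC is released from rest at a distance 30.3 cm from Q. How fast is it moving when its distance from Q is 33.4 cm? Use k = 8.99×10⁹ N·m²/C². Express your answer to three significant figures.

3.36×10⁻³ m/s

Only the electrostatic force acts, so mechanical energy is conserved: ½mv² = U₁ − U₂ = kQq(1/r₁ − 1/r₂).
U₁ − U₂ = (8.99×10⁹ N·m²/C²)(-8.73×10⁻⁹ C)(-4.89×10⁻⁹ C)(1/0.303 − 1/0.334) = 1.18×10⁻⁷ J.
v = √(2·1.18×10⁻⁷/0.0208) = 3.36×10⁻³ m/s.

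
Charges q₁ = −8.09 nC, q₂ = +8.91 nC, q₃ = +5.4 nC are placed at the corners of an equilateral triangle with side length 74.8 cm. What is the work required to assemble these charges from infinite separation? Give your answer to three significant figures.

The assembly work is the sum of pairwise potential energies, U = Σ_{i<j} kqᵢqⱼ/rᵢⱼ.
All three pair separations equal the side length, 0.748 m.
U = (-8.66×10⁻⁷) + (-5.25×10⁻⁷) + (5.78×10⁻⁷) = -8.13×10⁻⁷ J.

-8.13×10⁻⁷ J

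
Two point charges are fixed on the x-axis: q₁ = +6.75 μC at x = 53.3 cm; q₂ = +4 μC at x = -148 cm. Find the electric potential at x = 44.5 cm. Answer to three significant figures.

Electric potential is a scalar, so the contributions from each charge add algebraically: V = Σ kqᵢ/rᵢ.
Distances from the field point to each charge: r₁ = 0.0880 m, r₂ = 1.93 m.
V = k[(6.75×10⁻⁶)/(0.0880) + (4.00×10⁻⁶)/(1.93)] = 7.08×10⁵ V.

7.08×10⁵ V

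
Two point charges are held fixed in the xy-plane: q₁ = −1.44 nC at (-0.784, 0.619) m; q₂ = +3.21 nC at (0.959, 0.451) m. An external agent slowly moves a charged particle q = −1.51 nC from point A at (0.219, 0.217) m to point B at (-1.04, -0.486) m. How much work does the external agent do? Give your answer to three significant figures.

For quasistatic motion the external work equals the change in potential energy: W_ext = qΔV = q(V_B − V_A).
At A: distances to the source charges are 1.08 m, 0.776 m; V_A = Σ kqᵢ/rᵢ = 25.2 V.
At B: distances to the source charges are 1.13 m, 2.21 m; V_B = Σ kqᵢ/rᵢ = 1.66 V.
ΔV = V_B − V_A = -23.5 V.
W_ext = qΔV = (-1.51×10⁻⁹ C)(-23.5 V) = 3.56×10⁻⁸ J.

3.56×10⁻⁸ J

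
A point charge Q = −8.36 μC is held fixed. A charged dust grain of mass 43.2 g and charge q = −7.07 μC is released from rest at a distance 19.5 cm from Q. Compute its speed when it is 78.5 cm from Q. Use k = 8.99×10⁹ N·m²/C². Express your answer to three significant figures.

9.74 m/s

Only the electrostatic force acts, so mechanical energy is conserved: ½mv² = U₁ − U₂ = kQq(1/r₁ − 1/r₂).
U₁ − U₂ = (8.99×10⁹ N·m²/C²)(-8.36×10⁻⁶ C)(-7.07×10⁻⁶ C)(1/0.195 − 1/0.785) = 2.05 J.
v = √(2·2.05/0.0432) = 9.74 m/s.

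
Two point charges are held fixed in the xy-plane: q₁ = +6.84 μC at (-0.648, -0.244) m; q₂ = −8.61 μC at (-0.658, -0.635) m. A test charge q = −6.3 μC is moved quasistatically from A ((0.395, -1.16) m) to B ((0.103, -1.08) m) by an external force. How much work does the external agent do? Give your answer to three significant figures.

For quasistatic motion the external work equals the change in potential energy: W_ext = qΔV = q(V_B − V_A).
At A: distances to the source charges are 1.39 m, 1.18 m; V_A = Σ kqᵢ/rᵢ = -2.15×10⁴ V.
At B: distances to the source charges are 1.12 m, 0.882 m; V_B = Σ kqᵢ/rᵢ = -3.31×10⁴ V.
ΔV = V_B − V_A = -1.16×10⁴ V.
W_ext = qΔV = (-6.30×10⁻⁶ C)(-1.16×10⁴ V) = 0.0731 J.

0.0731 J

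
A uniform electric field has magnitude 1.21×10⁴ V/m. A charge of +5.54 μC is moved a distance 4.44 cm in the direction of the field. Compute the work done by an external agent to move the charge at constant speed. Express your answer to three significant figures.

The potential change for a displacement 4.44 cm in the direction of the field is ΔV = −Ed = -537 V.
W_ext = qΔV = -2.98×10⁻³ J.

-2.98×10⁻³ J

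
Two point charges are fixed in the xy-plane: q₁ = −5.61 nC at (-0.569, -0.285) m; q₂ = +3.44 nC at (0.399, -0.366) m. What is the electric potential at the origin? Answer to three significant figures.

The total potential is the scalar sum of each charge's contribution, V = Σ kqᵢ/rᵢ.
Distances from the field point to each charge: r₁ = 0.636 m, r₂ = 0.541 m.
V = k[(-5.61×10⁻⁹)/(0.636) + (3.44×10⁻⁹)/(0.541)] = -22.1 V.

-22.1 V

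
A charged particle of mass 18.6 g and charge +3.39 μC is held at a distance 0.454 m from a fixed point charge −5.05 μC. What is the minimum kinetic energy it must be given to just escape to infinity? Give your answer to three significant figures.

To just escape, total mechanical energy must reach zero at infinity: ½mv²_min + U = 0, so ½mv²_min = −U = |kQq|/r.
|U| = |kQq|/r = (8.99×10⁹ N·m²/C²)(5.05×10⁻⁶)(3.39×10⁻⁶)/(0.454) = 0.339 J.

0.339 J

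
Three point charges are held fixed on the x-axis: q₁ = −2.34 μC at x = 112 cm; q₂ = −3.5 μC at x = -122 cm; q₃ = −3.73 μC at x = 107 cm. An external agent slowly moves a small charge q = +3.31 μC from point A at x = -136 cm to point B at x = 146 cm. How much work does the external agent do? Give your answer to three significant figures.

0.289 J

For quasistatic motion the external work equals the change in potential energy: W_ext = qΔV = q(V_B − V_A).
At A: distances to the source charges are 2.48 m, 0.140 m, 2.43 m; V_A = Σ kqᵢ/rᵢ = -2.47×10⁵ V.
At B: distances to the source charges are 0.340 m, 2.68 m, 0.390 m; V_B = Σ kqᵢ/rᵢ = -1.60×10⁵ V.
ΔV = V_B − V_A = 8.74×10⁴ V.
W_ext = qΔV = (3.31×10⁻⁶ C)(8.74×10⁴ V) = 0.289 J.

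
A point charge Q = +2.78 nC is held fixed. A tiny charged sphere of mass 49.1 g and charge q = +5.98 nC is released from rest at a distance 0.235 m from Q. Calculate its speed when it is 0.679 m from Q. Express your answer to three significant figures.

Only the electrostatic force acts, so mechanical energy is conserved: ½mv² = U₁ − U₂ = kQq(1/r₁ − 1/r₂).
U₁ − U₂ = (8.99×10⁹ N·m²/C²)(2.78×10⁻⁹ C)(5.98×10⁻⁹ C)(1/0.235 − 1/0.679) = 4.16×10⁻⁷ J.
v = √(2·4.16×10⁻⁷/0.0491) = 4.12×10⁻³ m/s.

4.12×10⁻³ m/s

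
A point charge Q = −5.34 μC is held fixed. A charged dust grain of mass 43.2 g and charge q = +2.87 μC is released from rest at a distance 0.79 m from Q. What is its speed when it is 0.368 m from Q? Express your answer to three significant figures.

3.04 m/s

Only the electrostatic force acts, so mechanical energy is conserved: ½mv² = U₁ − U₂ = kQq(1/r₁ − 1/r₂).
U₁ − U₂ = (8.99×10⁹ N·m²/C²)(-5.34×10⁻⁶ C)(2.87×10⁻⁶ C)(1/0.790 − 1/0.368) = 0.200 J.
v = √(2·0.200/0.0432) = 3.04 m/s.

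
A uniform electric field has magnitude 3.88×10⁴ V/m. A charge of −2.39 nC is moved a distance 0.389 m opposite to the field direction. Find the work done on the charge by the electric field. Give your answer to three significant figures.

3.61×10⁻⁵ J

The potential change for a displacement 0.389 m opposite to the field direction is ΔV = +Ed = 1.51×10⁴ V.
W_field = −qΔV = 3.61×10⁻⁵ J.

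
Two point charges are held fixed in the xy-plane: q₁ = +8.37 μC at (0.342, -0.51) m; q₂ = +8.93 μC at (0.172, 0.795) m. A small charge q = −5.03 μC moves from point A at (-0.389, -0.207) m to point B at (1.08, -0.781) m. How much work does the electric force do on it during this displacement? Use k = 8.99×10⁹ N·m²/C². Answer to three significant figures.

The work done by the electric force is W_field = −ΔU = −q(V_B − V_A) = q(V_A − V_B).
At A: distances to the source charges are 0.791 m, 1.15 m; V_A = Σ kqᵢ/rᵢ = 1.65×10⁵ V.
At B: distances to the source charges are 0.786 m, 1.82 m; V_B = Σ kqᵢ/rᵢ = 1.40×10⁵ V.
ΔV = V_B − V_A = -2.52×10⁴ V.
W_field = −qΔV = −(-5.03×10⁻⁶ C)(-2.52×10⁴ V) = -0.127 J.

-0.127 J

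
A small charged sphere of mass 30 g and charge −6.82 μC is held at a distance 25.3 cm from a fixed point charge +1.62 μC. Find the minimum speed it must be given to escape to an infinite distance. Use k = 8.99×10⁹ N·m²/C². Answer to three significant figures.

5.12 m/s

To just escape, total mechanical energy must reach zero at infinity: ½mv²_min + U = 0, so ½mv²_min = −U = |kQq|/r.
|U| = |kQq|/r = (8.99×10⁹ N·m²/C²)(1.62×10⁻⁶)(6.82×10⁻⁶)/(0.253) = 0.393 J.
v_min = √(2|U|/m) = √(2·0.393/0.0300) = 5.12 m/s.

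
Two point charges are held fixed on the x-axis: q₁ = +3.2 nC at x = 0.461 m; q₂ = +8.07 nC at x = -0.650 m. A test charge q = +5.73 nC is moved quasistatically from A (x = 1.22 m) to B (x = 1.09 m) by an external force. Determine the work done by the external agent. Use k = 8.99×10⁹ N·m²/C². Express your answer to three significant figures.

6.15×10⁻⁸ J

For quasistatic motion the external work equals the change in potential energy: W_ext = qΔV = q(V_B − V_A).
At A: distances to the source charges are 0.759 m, 1.87 m; V_A = Σ kqᵢ/rᵢ = 76.7 V.
At B: distances to the source charges are 0.629 m, 1.74 m; V_B = Σ kqᵢ/rᵢ = 87.4 V.
ΔV = V_B − V_A = 10.7 V.
W_ext = qΔV = (5.73×10⁻⁹ C)(10.7 V) = 6.15×10⁻⁸ J.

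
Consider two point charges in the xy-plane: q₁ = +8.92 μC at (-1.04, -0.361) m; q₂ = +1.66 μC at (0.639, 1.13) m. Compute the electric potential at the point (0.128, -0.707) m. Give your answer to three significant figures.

The total potential is the scalar sum of each charge's contribution, V = Σ kqᵢ/rᵢ.
Distances from the field point to each charge: r₁ = 1.22 m, r₂ = 1.91 m.
V = k[(8.92×10⁻⁶)/(1.22) + (1.66×10⁻⁶)/(1.91)] = 7.37×10⁴ V.

7.37×10⁴ V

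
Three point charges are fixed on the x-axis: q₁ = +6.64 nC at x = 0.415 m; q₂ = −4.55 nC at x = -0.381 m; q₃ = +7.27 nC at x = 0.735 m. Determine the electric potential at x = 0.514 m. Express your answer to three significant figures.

Electric potential is a scalar, so the contributions from each charge add algebraically: V = Σ kqᵢ/rᵢ.
Distances from the field point to each charge: r₁ = 0.0990 m, r₂ = 0.895 m, r₃ = 0.221 m.
V = k[(6.64×10⁻⁹)/(0.0990) + (-4.55×10⁻⁹)/(0.895) + (7.27×10⁻⁹)/(0.221)] = 853 V.

853 V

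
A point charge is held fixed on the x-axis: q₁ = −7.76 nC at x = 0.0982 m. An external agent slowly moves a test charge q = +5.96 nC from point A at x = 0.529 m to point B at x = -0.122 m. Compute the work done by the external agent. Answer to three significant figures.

For quasistatic motion the external work equals the change in potential energy: W_ext = qΔV = q(V_B − V_A).
At A: distance to the source charge is 0.431 m; V_A = kq₁/r = -162 V.
At B: distance to the source charge is 0.220 m; V_B = kq₁/r = -317 V.
ΔV = V_B − V_A = -155 V.
W_ext = qΔV = (5.96×10⁻⁹ C)(-155 V) = -9.23×10⁻⁷ J.

-9.23×10⁻⁷ J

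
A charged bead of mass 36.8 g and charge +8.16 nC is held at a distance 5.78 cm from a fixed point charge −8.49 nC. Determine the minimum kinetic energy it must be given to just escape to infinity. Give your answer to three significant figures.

To just escape, total mechanical energy must reach zero at infinity: ½mv²_min + U = 0, so ½mv²_min = −U = |kQq|/r.
|U| = |kQq|/r = (8.99×10⁹ N·m²/C²)(8.49×10⁻⁹)(8.16×10⁻⁹)/(0.0578) = 1.08×10⁻⁵ J.

1.08×10⁻⁵ J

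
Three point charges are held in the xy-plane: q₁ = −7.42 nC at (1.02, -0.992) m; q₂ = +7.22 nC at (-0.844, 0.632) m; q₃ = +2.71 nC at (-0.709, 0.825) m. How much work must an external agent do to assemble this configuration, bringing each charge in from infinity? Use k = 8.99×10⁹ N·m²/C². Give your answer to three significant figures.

The work to assemble the configuration equals its total potential energy, U = Σ kqᵢqⱼ/rᵢⱼ over all pairs.
Pair separations: r₁₂ = 2.47 m, r₁₃ = 2.51 m, r₂₃ = 0.236 m.
U = (-1.95×10⁻⁷) + (-7.21×10⁻⁸) + (7.47×10⁻⁷) = 4.80×10⁻⁷ J.

4.80×10⁻⁷ J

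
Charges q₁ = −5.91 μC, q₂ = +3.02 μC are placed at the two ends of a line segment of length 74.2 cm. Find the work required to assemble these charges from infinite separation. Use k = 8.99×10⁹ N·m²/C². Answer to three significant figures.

-0.216 J

The work to assemble the configuration equals its total potential energy, U = Σ kqᵢqⱼ/rᵢⱼ over all pairs.
The separation is r = 0.742 m.
U = (-0.216) = -0.216 J.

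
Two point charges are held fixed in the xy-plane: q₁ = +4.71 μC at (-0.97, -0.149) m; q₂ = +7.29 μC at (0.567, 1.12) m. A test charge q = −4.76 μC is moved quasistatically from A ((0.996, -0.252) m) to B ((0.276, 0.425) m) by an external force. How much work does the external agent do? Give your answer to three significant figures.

For quasistatic motion the external work equals the change in potential energy: W_ext = qΔV = q(V_B − V_A).
At A: distances to the source charges are 1.97 m, 1.44 m; V_A = Σ kqᵢ/rᵢ = 6.71×10⁴ V.
At B: distances to the source charges are 1.37 m, 0.753 m; V_B = Σ kqᵢ/rᵢ = 1.18×10⁵ V.
ΔV = V_B − V_A = 5.07×10⁴ V.
W_ext = qΔV = (-4.76×10⁻⁶ C)(5.07×10⁴ V) = -0.242 J.

-0.242 J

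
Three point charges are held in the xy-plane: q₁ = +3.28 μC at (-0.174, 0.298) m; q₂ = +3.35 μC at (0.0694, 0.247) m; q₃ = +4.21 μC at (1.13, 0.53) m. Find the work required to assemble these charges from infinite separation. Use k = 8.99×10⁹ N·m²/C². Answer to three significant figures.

The work to assemble the configuration equals its total potential energy, U = Σ kqᵢqⱼ/rᵢⱼ over all pairs.
Pair separations: r₁₂ = 0.249 m, r₁₃ = 1.32 m, r₂₃ = 1.10 m.
U = (0.397) + (0.0937) + (0.116) = 0.606 J.

0.606 J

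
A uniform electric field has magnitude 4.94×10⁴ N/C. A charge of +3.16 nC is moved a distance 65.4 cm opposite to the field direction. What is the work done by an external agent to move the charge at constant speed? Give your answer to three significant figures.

The potential change for a displacement 65.4 cm opposite to the field direction is ΔV = +Ed = 3.23×10⁴ V.
W_ext = qΔV = 1.02×10⁻⁴ J.

1.02×10⁻⁴ J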